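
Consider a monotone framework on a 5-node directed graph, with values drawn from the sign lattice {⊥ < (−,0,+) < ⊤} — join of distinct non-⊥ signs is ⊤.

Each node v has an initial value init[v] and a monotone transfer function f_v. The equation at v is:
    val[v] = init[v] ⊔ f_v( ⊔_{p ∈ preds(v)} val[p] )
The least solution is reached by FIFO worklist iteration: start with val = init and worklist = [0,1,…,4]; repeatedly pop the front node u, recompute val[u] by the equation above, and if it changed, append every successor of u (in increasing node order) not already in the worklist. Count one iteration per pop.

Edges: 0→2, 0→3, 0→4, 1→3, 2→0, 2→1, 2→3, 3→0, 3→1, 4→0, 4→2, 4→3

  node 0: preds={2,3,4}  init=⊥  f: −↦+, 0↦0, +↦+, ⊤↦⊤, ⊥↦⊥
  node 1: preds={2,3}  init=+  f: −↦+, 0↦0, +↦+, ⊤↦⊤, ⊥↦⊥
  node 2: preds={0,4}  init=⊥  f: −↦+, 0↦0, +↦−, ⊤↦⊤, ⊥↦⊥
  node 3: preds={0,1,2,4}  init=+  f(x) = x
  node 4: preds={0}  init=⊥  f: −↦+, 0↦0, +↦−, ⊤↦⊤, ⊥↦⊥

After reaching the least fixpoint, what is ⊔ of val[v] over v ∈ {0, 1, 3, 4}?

⊤

Iteration log — 14 steps:
  step 1. node 0  ⊔preds=+  new=+  old=⊥  +wl: 
  step 2. node 1  ⊔preds=+  new=+  stable
  step 3. node 2  ⊔preds=+  new=−  old=⊥  +wl: 0,1
  step 4. node 3  ⊔preds=⊤  new=⊤  old=+  +wl: 
  step 5. node 4  ⊔preds=+  new=−  old=⊥  +wl: 2,3
  step 6. node 0  ⊔preds=⊤  new=⊤  old=+  +wl: 4
  step 7. node 1  ⊔preds=⊤  new=⊤  old=+  +wl: 
  step 8. node 2  ⊔preds=⊤  new=⊤  old=−  +wl: 0,1
  step 9. node 3  ⊔preds=⊤  new=⊤  stable
  step 10. node 4  ⊔preds=⊤  new=⊤  old=−  +wl: 2,3
  step 11. node 0  ⊔preds=⊤  new=⊤  stable
  step 12. node 1  ⊔preds=⊤  new=⊤  stable
  step 13. node 2  ⊔preds=⊤  new=⊤  stable
  step 14. node 3  ⊔preds=⊤  new=⊤  stable

Least fixpoint reached:
  node 0: ⊤
  node 1: ⊤
  node 2: ⊤
  node 3: ⊤
  node 4: ⊤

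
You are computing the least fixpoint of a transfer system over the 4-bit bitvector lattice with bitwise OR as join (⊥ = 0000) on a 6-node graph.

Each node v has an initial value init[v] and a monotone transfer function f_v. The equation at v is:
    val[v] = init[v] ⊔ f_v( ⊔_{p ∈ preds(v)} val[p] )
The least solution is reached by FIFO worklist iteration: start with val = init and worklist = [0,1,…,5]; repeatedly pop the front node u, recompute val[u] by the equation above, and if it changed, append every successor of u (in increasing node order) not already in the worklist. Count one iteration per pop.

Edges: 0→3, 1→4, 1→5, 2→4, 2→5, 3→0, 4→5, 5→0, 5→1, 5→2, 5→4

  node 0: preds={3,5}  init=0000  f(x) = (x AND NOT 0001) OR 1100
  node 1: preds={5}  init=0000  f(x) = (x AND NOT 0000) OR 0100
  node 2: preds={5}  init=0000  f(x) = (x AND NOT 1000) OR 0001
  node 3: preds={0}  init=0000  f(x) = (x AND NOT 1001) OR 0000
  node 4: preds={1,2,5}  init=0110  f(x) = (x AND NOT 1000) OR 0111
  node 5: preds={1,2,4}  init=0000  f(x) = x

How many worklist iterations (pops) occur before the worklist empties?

13

Worklist (13 pops):
  #1 pop 0: in=0000 → 1100 (was 0000); enqueue []
  #2 pop 1: in=0000 → 0100 (was 0000); enqueue []
  #3 pop 2: in=0000 → 0001 (was 0000); enqueue []
  #4 pop 3: in=1100 → 0100 (was 0000); enqueue [0]
  #5 pop 4: in=0101 → 0111 (was 0110); enqueue []
  #6 pop 5: in=0111 → 0111 (was 0000); enqueue [1,2,4]
  #7 pop 0: in=0111 → 1110 (was 1100); enqueue [3]
  #8 pop 1: in=0111 → 0111 (was 0100); enqueue [5]
  #9 pop 2: in=0111 → 0111 (was 0001); enqueue []
  #10 pop 4: in=0111 → 0111 (no change)
  #11 pop 3: in=1110 → 0110 (was 0100); enqueue [0]
  #12 pop 5: in=0111 → 0111 (no change)
  #13 pop 0: in=0111 → 1110 (no change)

Fixpoint:
  val[0] = 1110
  val[1] = 0111
  val[2] = 0111
  val[3] = 0110
  val[4] = 0111
  val[5] = 0111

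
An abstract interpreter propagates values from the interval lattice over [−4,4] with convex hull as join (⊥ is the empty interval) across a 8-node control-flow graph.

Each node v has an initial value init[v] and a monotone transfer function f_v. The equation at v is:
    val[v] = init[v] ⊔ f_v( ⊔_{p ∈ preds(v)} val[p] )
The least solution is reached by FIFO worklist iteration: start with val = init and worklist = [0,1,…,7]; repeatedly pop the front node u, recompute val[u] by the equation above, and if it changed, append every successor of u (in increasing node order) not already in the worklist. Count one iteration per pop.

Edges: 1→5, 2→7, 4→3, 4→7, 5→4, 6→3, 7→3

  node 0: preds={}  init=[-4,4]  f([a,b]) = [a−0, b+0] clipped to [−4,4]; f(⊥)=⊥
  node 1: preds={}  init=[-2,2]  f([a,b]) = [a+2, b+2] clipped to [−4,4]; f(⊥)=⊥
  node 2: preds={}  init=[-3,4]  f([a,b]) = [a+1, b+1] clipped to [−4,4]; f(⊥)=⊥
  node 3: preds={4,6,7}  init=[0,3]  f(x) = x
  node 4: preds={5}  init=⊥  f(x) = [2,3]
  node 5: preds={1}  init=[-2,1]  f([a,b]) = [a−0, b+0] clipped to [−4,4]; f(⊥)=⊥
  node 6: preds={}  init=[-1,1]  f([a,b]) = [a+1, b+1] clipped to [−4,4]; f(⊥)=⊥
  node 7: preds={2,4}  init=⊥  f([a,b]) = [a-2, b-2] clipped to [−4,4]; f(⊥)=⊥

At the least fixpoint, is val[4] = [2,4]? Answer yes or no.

Worklist (10 pops):
  #1 pop 0: in=⊥ → [-4,4] (no change)
  #2 pop 1: in=⊥ → [-2,2] (no change)
  #3 pop 2: in=⊥ → [-3,4] (no change)
  #4 pop 3: in=[-1,1] → [-1,3] (was [0,3]); enqueue []
  #5 pop 4: in=[-2,1] → [2,3] (was ⊥); enqueue [3]
  #6 pop 5: in=[-2,2] → [-2,2] (was [-2,1]); enqueue [4]
  #7 pop 6: in=⊥ → [-1,1] (no change)
  #8 pop 7: in=[-3,4] → [-4,2] (was ⊥); enqueue []
  #9 pop 3: in=[-4,3] → [-4,3] (was [-1,3]); enqueue []
  #10 pop 4: in=[-2,2] → [2,3] (no change)

Fixpoint:
  val[0] = [-4,4]
  val[1] = [-2,2]
  val[2] = [-3,4]
  val[3] = [-4,3]
  val[4] = [2,3]
  val[5] = [-2,2]
  val[6] = [-1,1]
  val[7] = [-4,2]

no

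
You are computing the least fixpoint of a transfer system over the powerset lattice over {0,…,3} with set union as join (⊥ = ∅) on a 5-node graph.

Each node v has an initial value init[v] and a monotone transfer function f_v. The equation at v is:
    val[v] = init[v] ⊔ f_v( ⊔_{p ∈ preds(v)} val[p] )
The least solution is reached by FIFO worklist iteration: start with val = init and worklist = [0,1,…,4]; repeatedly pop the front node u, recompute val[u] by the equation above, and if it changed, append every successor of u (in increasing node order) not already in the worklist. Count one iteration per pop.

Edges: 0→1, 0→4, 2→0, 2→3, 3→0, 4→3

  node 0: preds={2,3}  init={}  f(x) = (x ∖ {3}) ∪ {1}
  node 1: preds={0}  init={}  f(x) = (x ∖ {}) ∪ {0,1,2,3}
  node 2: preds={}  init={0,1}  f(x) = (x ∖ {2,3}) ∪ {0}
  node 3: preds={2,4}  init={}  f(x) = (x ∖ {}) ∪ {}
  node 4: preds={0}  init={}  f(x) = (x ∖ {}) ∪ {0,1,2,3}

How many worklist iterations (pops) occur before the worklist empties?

Worklist (10 pops):
  #1 pop 0: in={0,1} → {0,1} (was {}); enqueue []
  #2 pop 1: in={0,1} → {0,1,2,3} (was {}); enqueue []
  #3 pop 2: in={} → {0,1} (no change)
  #4 pop 3: in={0,1} → {0,1} (was {}); enqueue [0]
  #5 pop 4: in={0,1} → {0,1,2,3} (was {}); enqueue [3]
  #6 pop 0: in={0,1} → {0,1} (no change)
  #7 pop 3: in={0,1,2,3} → {0,1,2,3} (was {0,1}); enqueue [0]
  #8 pop 0: in={0,1,2,3} → {0,1,2} (was {0,1}); enqueue [1,4]
  #9 pop 1: in={0,1,2} → {0,1,2,3} (no change)
  #10 pop 4: in={0,1,2} → {0,1,2,3} (no change)

Fixpoint:
  val[0] = {0,1,2}
  val[1] = {0,1,2,3}
  val[2] = {0,1}
  val[3] = {0,1,2,3}
  val[4] = {0,1,2,3}

10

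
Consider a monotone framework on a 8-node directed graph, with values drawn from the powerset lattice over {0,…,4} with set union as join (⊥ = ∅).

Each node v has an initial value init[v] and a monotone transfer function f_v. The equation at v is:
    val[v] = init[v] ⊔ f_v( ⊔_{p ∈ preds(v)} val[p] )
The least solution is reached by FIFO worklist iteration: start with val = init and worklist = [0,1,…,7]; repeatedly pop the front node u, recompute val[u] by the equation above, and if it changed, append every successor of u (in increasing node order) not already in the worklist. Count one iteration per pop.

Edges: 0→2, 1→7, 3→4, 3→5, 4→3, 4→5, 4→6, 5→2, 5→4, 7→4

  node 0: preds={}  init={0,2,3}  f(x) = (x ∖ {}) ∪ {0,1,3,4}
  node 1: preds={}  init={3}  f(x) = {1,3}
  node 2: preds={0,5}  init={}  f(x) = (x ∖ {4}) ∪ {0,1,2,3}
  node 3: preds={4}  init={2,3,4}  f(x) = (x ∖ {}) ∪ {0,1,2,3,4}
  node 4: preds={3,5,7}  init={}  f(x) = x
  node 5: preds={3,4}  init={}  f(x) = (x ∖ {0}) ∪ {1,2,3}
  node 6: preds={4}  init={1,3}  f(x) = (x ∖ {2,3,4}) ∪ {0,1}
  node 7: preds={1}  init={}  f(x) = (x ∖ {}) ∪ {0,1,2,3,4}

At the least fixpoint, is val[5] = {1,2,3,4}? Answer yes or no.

Trace (11 dequeues):
  [1] u=0 | in {} | out {0,1,2,3,4} | prev {0,2,3} | push {}
  [2] u=1 | in {} | out {1,3} | prev {3} | push {}
  [3] u=2 | in {0,1,2,3,4} | out {0,1,2,3} | prev {} | push {}
  [4] u=3 | in {} | out {0,1,2,3,4} | prev {2,3,4} | push {}
  [5] u=4 | in {0,1,2,3,4} | out {0,1,2,3,4} | prev {} | push {3}
  [6] u=5 | in {0,1,2,3,4} | out {1,2,3,4} | prev {} | push {2,4}
  [7] u=6 | in {0,1,2,3,4} | out {0,1,3} | prev {1,3} | push {}
  [8] u=7 | in {1,3} | out {0,1,2,3,4} | prev {} | push {}
  [9] u=3 | in {0,1,2,3,4} | out {0,1,2,3,4} | ==
  [10] u=2 | in {0,1,2,3,4} | out {0,1,2,3} | ==
  [11] u=4 | in {0,1,2,3,4} | out {0,1,2,3,4} | ==

Converged values:
  [0] {0,1,2,3,4}
  [1] {1,3}
  [2] {0,1,2,3}
  [3] {0,1,2,3,4}
  [4] {0,1,2,3,4}
  [5] {1,2,3,4}
  [6] {0,1,3}
  [7] {0,1,2,3,4}

yes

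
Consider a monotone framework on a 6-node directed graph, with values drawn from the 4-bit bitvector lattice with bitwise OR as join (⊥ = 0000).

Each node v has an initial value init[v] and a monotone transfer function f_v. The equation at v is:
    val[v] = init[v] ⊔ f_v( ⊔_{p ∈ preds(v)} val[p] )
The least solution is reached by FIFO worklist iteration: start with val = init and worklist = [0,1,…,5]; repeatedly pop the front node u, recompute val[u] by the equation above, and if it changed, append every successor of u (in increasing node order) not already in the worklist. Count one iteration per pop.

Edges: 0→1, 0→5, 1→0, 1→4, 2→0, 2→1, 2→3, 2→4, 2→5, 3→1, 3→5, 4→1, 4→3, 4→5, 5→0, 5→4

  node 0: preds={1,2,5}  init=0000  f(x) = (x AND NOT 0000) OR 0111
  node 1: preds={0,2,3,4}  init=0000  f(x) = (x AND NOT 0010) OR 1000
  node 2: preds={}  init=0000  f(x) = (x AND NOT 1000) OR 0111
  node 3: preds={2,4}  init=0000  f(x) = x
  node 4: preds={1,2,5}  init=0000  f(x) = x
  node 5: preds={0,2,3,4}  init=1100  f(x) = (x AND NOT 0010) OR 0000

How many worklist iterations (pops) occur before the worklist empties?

12

Trace (12 dequeues):
  [1] u=0 | in 1100 | out 1111 | prev 0000 | push {}
  [2] u=1 | in 1111 | out 1101 | prev 0000 | push {0}
  [3] u=2 | in 0000 | out 0111 | prev 0000 | push {1}
  [4] u=3 | in 0111 | out 0111 | prev 0000 | push {}
  [5] u=4 | in 1111 | out 1111 | prev 0000 | push {3}
  [6] u=5 | in 1111 | out 1101 | prev 1100 | push {4}
  [7] u=0 | in 1111 | out 1111 | ==
  [8] u=1 | in 1111 | out 1101 | ==
  [9] u=3 | in 1111 | out 1111 | prev 0111 | push {1,5}
  [10] u=4 | in 1111 | out 1111 | ==
  [11] u=1 | in 1111 | out 1101 | ==
  [12] u=5 | in 1111 | out 1101 | ==

Converged values:
  [0] 1111
  [1] 1101
  [2] 0111
  [3] 1111
  [4] 1111
  [5] 1101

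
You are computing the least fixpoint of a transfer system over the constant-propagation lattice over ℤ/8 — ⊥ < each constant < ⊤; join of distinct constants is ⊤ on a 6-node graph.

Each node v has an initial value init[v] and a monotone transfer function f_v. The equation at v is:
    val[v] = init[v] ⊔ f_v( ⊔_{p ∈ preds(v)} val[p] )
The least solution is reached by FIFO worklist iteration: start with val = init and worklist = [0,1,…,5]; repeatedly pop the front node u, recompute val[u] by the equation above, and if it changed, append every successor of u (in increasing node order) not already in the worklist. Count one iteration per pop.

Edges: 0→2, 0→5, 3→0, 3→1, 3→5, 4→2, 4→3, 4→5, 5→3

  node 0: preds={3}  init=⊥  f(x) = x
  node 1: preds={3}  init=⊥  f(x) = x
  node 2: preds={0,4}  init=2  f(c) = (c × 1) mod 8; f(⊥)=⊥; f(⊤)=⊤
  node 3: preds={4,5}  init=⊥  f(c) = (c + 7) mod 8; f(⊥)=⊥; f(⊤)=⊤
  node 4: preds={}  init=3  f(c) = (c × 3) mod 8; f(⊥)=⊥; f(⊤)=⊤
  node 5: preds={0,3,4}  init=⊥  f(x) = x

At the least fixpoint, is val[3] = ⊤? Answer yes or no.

Worklist (15 pops):
  #1 pop 0: in=⊥ → ⊥ (no change)
  #2 pop 1: in=⊥ → ⊥ (no change)
  #3 pop 2: in=3 → ⊤ (was 2); enqueue []
  #4 pop 3: in=3 → 2 (was ⊥); enqueue [0,1]
  #5 pop 4: in=⊥ → 3 (no change)
  #6 pop 5: in=⊤ → ⊤ (was ⊥); enqueue [3]
  #7 pop 0: in=2 → 2 (was ⊥); enqueue [2,5]
  #8 pop 1: in=2 → 2 (was ⊥); enqueue []
  #9 pop 3: in=⊤ → ⊤ (was 2); enqueue [0,1]
  #10 pop 2: in=⊤ → ⊤ (no change)
  #11 pop 5: in=⊤ → ⊤ (no change)
  #12 pop 0: in=⊤ → ⊤ (was 2); enqueue [2,5]
  #13 pop 1: in=⊤ → ⊤ (was 2); enqueue []
  #14 pop 2: in=⊤ → ⊤ (no change)
  #15 pop 5: in=⊤ → ⊤ (no change)

Fixpoint:
  val[0] = ⊤
  val[1] = ⊤
  val[2] = ⊤
  val[3] = ⊤
  val[4] = 3
  val[5] = ⊤

yes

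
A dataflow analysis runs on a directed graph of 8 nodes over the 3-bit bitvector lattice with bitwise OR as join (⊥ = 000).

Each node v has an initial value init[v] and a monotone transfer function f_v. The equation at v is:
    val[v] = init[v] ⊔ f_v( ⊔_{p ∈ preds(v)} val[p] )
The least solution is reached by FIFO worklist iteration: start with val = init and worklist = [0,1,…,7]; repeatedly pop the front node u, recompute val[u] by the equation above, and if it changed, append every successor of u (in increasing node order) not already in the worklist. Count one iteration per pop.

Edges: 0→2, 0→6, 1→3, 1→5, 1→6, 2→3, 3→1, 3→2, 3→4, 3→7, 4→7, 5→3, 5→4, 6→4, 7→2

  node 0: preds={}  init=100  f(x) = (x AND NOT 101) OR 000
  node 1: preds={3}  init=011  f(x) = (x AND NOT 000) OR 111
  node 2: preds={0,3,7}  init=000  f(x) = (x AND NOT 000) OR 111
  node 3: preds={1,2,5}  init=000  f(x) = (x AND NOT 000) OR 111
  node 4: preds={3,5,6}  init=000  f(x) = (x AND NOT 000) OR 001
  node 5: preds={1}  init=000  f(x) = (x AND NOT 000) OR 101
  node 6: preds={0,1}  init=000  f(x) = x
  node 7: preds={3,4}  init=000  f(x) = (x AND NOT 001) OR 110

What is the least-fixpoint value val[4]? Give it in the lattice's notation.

111

Worklist (12 pops):
  #1 pop 0: in=000 → 100 (no change)
  #2 pop 1: in=000 → 111 (was 011); enqueue []
  #3 pop 2: in=100 → 111 (was 000); enqueue []
  #4 pop 3: in=111 → 111 (was 000); enqueue [1,2]
  #5 pop 4: in=111 → 111 (was 000); enqueue []
  #6 pop 5: in=111 → 111 (was 000); enqueue [3,4]
  #7 pop 6: in=111 → 111 (was 000); enqueue []
  #8 pop 7: in=111 → 110 (was 000); enqueue []
  #9 pop 1: in=111 → 111 (no change)
  #10 pop 2: in=111 → 111 (no change)
  #11 pop 3: in=111 → 111 (no change)
  #12 pop 4: in=111 → 111 (no change)

Fixpoint:
  val[0] = 100
  val[1] = 111
  val[2] = 111
  val[3] = 111
  val[4] = 111
  val[5] = 111
  val[6] = 111
  val[7] = 110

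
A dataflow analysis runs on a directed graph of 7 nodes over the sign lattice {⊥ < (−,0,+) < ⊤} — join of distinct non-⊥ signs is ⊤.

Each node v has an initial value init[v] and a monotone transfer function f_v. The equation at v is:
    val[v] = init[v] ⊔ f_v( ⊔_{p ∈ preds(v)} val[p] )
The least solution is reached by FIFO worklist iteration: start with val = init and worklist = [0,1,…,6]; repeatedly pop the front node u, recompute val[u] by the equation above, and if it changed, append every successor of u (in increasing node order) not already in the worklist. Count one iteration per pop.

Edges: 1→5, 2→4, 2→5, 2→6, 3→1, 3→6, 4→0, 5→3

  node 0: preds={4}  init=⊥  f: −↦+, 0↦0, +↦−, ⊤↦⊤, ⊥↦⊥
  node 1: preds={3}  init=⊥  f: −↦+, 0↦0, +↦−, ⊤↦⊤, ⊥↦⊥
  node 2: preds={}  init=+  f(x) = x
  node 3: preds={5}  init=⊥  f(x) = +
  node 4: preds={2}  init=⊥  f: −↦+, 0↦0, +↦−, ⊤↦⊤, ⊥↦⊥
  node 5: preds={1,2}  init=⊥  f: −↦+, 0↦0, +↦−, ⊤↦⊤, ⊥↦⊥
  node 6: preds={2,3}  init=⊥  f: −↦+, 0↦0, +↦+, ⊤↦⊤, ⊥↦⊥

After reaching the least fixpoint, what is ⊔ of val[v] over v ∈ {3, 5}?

Trace (12 dequeues):
  [1] u=0 | in ⊥ | out ⊥ | ==
  [2] u=1 | in ⊥ | out ⊥ | ==
  [3] u=2 | in ⊥ | out + | ==
  [4] u=3 | in ⊥ | out + | prev ⊥ | push {1}
  [5] u=4 | in + | out − | prev ⊥ | push {0}
  [6] u=5 | in + | out − | prev ⊥ | push {3}
  [7] u=6 | in + | out + | prev ⊥ | push {}
  [8] u=1 | in + | out − | prev ⊥ | push {5}
  [9] u=0 | in − | out + | prev ⊥ | push {}
  [10] u=3 | in − | out + | ==
  [11] u=5 | in ⊤ | out ⊤ | prev − | push {3}
  [12] u=3 | in ⊤ | out + | ==

Converged values:
  [0] +
  [1] −
  [2] +
  [3] +
  [4] −
  [5] ⊤
  [6] +

⊤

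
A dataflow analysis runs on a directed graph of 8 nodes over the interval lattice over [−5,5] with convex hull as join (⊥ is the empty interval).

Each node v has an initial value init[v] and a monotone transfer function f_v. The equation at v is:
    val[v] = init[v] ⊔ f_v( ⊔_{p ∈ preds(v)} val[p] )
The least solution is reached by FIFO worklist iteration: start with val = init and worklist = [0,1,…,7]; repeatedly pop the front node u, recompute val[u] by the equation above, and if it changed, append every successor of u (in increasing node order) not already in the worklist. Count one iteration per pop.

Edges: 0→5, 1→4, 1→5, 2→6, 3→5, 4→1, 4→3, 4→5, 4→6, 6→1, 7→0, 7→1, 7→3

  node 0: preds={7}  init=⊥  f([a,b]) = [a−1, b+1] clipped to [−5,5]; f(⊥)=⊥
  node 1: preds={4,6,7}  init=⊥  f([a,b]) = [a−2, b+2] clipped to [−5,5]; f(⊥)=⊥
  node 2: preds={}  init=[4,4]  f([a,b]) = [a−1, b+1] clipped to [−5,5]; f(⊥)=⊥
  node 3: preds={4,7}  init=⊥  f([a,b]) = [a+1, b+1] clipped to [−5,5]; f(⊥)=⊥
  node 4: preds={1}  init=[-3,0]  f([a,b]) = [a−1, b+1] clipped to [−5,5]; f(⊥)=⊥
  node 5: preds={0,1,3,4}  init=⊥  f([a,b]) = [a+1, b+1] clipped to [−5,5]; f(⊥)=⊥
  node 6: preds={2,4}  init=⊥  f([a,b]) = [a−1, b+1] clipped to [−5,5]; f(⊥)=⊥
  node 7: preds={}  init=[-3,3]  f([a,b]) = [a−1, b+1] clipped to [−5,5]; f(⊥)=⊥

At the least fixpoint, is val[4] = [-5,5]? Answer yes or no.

yes

Worklist (11 pops):
  #1 pop 0: in=[-3,3] → [-4,4] (was ⊥); enqueue []
  #2 pop 1: in=[-3,3] → [-5,5] (was ⊥); enqueue []
  #3 pop 2: in=⊥ → [4,4] (no change)
  #4 pop 3: in=[-3,3] → [-2,4] (was ⊥); enqueue []
  #5 pop 4: in=[-5,5] → [-5,5] (was [-3,0]); enqueue [1,3]
  #6 pop 5: in=[-5,5] → [-4,5] (was ⊥); enqueue []
  #7 pop 6: in=[-5,5] → [-5,5] (was ⊥); enqueue []
  #8 pop 7: in=⊥ → [-3,3] (no change)
  #9 pop 1: in=[-5,5] → [-5,5] (no change)
  #10 pop 3: in=[-5,5] → [-4,5] (was [-2,4]); enqueue [5]
  #11 pop 5: in=[-5,5] → [-4,5] (no change)

Fixpoint:
  val[0] = [-4,4]
  val[1] = [-5,5]
  val[2] = [4,4]
  val[3] = [-4,5]
  val[4] = [-5,5]
  val[5] = [-4,5]
  val[6] = [-5,5]
  val[7] = [-3,3]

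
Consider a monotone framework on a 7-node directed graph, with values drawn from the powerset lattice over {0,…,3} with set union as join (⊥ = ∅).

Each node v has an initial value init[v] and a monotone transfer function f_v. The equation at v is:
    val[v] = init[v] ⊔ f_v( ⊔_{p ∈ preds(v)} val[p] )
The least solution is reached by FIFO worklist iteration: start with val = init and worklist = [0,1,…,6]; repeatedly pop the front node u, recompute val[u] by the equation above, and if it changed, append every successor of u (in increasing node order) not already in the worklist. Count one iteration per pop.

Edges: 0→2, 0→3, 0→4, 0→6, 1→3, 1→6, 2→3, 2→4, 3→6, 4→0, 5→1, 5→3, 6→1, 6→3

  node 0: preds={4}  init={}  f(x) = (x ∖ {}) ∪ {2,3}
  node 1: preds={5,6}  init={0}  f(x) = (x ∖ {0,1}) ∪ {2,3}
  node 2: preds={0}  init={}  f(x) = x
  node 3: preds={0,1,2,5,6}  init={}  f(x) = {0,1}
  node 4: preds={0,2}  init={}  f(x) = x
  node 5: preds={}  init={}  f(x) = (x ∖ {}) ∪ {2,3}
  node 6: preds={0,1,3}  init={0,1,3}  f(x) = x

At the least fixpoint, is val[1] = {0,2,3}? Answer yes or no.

Worklist (10 pops):
  #1 pop 0: in={} → {2,3} (was {}); enqueue []
  #2 pop 1: in={0,1,3} → {0,2,3} (was {0}); enqueue []
  #3 pop 2: in={2,3} → {2,3} (was {}); enqueue []
  #4 pop 3: in={0,1,2,3} → {0,1} (was {}); enqueue []
  #5 pop 4: in={2,3} → {2,3} (was {}); enqueue [0]
  #6 pop 5: in={} → {2,3} (was {}); enqueue [1,3]
  #7 pop 6: in={0,1,2,3} → {0,1,2,3} (was {0,1,3}); enqueue []
  #8 pop 0: in={2,3} → {2,3} (no change)
  #9 pop 1: in={0,1,2,3} → {0,2,3} (no change)
  #10 pop 3: in={0,1,2,3} → {0,1} (no change)

Fixpoint:
  val[0] = {2,3}
  val[1] = {0,2,3}
  val[2] = {2,3}
  val[3] = {0,1}
  val[4] = {2,3}
  val[5] = {2,3}
  val[6] = {0,1,2,3}

yes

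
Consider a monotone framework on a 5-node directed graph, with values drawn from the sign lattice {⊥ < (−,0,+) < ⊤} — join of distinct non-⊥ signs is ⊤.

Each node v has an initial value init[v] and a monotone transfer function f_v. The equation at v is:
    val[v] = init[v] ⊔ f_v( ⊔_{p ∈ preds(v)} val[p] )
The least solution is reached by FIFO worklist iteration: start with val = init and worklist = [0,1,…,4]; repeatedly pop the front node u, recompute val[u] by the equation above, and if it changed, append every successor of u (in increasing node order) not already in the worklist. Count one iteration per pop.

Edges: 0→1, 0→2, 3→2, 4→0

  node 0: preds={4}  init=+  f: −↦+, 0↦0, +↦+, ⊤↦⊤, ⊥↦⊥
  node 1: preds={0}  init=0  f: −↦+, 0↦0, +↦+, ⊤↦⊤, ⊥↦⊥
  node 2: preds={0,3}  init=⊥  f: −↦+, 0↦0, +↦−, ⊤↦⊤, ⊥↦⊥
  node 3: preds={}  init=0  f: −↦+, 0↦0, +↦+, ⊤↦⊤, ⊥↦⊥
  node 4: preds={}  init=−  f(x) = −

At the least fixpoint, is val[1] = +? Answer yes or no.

Iteration log — 5 steps:
  step 1. node 0  ⊔preds=−  new=+  stable
  step 2. node 1  ⊔preds=+  new=⊤  old=0  +wl: 
  step 3. node 2  ⊔preds=⊤  new=⊤  old=⊥  +wl: 
  step 4. node 3  ⊔preds=⊥  new=0  stable
  step 5. node 4  ⊔preds=⊥  new=−  stable

Least fixpoint reached:
  node 0: +
  node 1: ⊤
  node 2: ⊤
  node 3: 0
  node 4: −

no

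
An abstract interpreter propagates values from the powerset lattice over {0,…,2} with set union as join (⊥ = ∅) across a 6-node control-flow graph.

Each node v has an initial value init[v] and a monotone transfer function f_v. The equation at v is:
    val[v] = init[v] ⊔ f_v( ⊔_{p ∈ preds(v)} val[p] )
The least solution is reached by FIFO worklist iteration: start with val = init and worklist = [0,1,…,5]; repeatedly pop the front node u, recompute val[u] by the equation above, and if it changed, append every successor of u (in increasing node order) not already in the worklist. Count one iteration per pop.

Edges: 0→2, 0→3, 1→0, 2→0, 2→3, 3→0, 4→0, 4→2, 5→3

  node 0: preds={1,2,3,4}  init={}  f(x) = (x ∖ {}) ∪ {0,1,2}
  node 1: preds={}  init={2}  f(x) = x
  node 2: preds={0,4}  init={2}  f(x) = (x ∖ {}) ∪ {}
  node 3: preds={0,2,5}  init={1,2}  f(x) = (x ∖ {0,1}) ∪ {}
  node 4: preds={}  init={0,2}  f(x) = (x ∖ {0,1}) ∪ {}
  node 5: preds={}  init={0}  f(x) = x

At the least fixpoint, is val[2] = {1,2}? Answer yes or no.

Worklist (7 pops):
  #1 pop 0: in={0,1,2} → {0,1,2} (was {}); enqueue []
  #2 pop 1: in={} → {2} (no change)
  #3 pop 2: in={0,1,2} → {0,1,2} (was {2}); enqueue [0]
  #4 pop 3: in={0,1,2} → {1,2} (no change)
  #5 pop 4: in={} → {0,2} (no change)
  #6 pop 5: in={} → {0} (no change)
  #7 pop 0: in={0,1,2} → {0,1,2} (no change)

Fixpoint:
  val[0] = {0,1,2}
  val[1] = {2}
  val[2] = {0,1,2}
  val[3] = {1,2}
  val[4] = {0,2}
  val[5] = {0}

no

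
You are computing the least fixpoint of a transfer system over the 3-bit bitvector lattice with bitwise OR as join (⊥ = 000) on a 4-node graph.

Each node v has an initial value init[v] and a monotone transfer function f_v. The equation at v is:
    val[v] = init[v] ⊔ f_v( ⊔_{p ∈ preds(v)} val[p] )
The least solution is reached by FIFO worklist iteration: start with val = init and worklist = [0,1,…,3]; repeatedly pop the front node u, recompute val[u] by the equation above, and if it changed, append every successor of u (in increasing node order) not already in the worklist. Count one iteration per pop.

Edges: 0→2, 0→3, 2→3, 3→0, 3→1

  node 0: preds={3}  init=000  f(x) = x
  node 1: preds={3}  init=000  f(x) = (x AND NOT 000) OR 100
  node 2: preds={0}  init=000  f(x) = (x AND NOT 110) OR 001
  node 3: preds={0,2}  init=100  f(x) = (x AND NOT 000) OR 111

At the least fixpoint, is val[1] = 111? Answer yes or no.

Worklist (8 pops):
  #1 pop 0: in=100 → 100 (was 000); enqueue []
  #2 pop 1: in=100 → 100 (was 000); enqueue []
  #3 pop 2: in=100 → 001 (was 000); enqueue []
  #4 pop 3: in=101 → 111 (was 100); enqueue [0,1]
  #5 pop 0: in=111 → 111 (was 100); enqueue [2,3]
  #6 pop 1: in=111 → 111 (was 100); enqueue []
  #7 pop 2: in=111 → 001 (no change)
  #8 pop 3: in=111 → 111 (no change)

Fixpoint:
  val[0] = 111
  val[1] = 111
  val[2] = 001
  val[3] = 111

yes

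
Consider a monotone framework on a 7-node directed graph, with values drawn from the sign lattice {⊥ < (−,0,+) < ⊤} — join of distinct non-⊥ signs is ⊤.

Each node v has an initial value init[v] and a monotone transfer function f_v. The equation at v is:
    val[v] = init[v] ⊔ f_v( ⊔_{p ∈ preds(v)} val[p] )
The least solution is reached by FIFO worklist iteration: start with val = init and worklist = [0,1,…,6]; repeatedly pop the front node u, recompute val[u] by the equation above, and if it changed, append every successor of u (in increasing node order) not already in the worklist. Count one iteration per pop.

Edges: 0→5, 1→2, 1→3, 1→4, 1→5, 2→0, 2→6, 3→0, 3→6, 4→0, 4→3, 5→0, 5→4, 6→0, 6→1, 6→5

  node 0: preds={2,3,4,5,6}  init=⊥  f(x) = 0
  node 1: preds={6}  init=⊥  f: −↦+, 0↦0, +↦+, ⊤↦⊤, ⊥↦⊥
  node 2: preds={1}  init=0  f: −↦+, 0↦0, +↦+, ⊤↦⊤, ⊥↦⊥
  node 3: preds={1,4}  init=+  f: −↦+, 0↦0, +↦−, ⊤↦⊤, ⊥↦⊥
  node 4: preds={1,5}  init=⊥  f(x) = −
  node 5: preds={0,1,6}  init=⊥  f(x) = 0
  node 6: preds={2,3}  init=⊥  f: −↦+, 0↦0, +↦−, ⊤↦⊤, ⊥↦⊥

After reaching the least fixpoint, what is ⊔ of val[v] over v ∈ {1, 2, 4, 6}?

Trace (17 dequeues):
  [1] u=0 | in ⊤ | out 0 | prev ⊥ | push {}
  [2] u=1 | in ⊥ | out ⊥ | ==
  [3] u=2 | in ⊥ | out 0 | ==
  [4] u=3 | in ⊥ | out + | ==
  [5] u=4 | in ⊥ | out − | prev ⊥ | push {0,3}
  [6] u=5 | in 0 | out 0 | prev ⊥ | push {4}
  [7] u=6 | in ⊤ | out ⊤ | prev ⊥ | push {1,5}
  [8] u=0 | in ⊤ | out 0 | ==
  [9] u=3 | in − | out + | ==
  [10] u=4 | in 0 | out − | ==
  [11] u=1 | in ⊤ | out ⊤ | prev ⊥ | push {2,3,4}
  [12] u=5 | in ⊤ | out 0 | ==
  [13] u=2 | in ⊤ | out ⊤ | prev 0 | push {0,6}
  [14] u=3 | in ⊤ | out ⊤ | prev + | push {}
  [15] u=4 | in ⊤ | out − | ==
  [16] u=0 | in ⊤ | out 0 | ==
  [17] u=6 | in ⊤ | out ⊤ | ==

Converged values:
  [0] 0
  [1] ⊤
  [2] ⊤
  [3] ⊤
  [4] −
  [5] 0
  [6] ⊤

⊤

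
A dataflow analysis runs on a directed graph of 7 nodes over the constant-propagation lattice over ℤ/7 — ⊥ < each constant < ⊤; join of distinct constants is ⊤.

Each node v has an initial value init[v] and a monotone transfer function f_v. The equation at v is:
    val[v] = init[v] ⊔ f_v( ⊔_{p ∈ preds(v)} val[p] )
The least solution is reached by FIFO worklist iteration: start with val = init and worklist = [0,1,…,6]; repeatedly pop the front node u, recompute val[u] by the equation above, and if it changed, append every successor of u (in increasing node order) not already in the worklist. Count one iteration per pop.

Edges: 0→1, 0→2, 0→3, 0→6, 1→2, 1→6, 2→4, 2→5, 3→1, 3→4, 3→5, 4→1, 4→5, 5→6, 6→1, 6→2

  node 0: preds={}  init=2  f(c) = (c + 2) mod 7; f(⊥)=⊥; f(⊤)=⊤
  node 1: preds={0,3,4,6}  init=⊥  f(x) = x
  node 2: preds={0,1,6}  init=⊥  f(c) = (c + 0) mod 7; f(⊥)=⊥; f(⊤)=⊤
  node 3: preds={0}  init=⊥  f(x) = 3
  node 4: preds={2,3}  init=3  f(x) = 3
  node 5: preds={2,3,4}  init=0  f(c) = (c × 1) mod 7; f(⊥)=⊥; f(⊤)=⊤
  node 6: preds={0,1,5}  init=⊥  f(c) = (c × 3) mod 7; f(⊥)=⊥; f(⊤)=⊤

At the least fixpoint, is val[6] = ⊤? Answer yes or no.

Iteration log — 9 steps:
  step 1. node 0  ⊔preds=⊥  new=2  stable
  step 2. node 1  ⊔preds=⊤  new=⊤  old=⊥  +wl: 
  step 3. node 2  ⊔preds=⊤  new=⊤  old=⊥  +wl: 
  step 4. node 3  ⊔preds=2  new=3  old=⊥  +wl: 1
  step 5. node 4  ⊔preds=⊤  new=3  stable
  step 6. node 5  ⊔preds=⊤  new=⊤  old=0  +wl: 
  step 7. node 6  ⊔preds=⊤  new=⊤  old=⊥  +wl: 2
  step 8. node 1  ⊔preds=⊤  new=⊤  stable
  step 9. node 2  ⊔preds=⊤  new=⊤  stable

Least fixpoint reached:
  node 0: 2
  node 1: ⊤
  node 2: ⊤
  node 3: 3
  node 4: 3
  node 5: ⊤
  node 6: ⊤

yes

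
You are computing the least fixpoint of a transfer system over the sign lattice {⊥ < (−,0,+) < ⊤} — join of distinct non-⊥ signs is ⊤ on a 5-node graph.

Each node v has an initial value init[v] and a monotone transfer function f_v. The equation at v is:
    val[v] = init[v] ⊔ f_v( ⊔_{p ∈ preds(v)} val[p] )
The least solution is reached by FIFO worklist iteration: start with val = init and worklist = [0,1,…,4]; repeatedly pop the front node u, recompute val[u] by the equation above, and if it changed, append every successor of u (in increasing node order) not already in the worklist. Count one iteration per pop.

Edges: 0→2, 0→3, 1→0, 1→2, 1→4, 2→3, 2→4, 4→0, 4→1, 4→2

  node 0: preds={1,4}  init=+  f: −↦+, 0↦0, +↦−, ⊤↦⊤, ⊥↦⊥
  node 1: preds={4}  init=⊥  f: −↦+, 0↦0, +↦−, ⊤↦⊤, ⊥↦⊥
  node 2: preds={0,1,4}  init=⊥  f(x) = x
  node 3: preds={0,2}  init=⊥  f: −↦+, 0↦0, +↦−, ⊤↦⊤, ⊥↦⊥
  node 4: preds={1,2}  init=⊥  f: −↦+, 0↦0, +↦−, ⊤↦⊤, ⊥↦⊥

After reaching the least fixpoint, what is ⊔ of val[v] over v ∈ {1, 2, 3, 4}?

⊤

Iteration log — 17 steps:
  step 1. node 0  ⊔preds=⊥  new=+  stable
  step 2. node 1  ⊔preds=⊥  new=⊥  stable
  step 3. node 2  ⊔preds=+  new=+  old=⊥  +wl: 
  step 4. node 3  ⊔preds=+  new=−  old=⊥  +wl: 
  step 5. node 4  ⊔preds=+  new=−  old=⊥  +wl: 0,1,2
  step 6. node 0  ⊔preds=−  new=+  stable
  step 7. node 1  ⊔preds=−  new=+  old=⊥  +wl: 0,4
  step 8. node 2  ⊔preds=⊤  new=⊤  old=+  +wl: 3
  step 9. node 0  ⊔preds=⊤  new=⊤  old=+  +wl: 2
  step 10. node 4  ⊔preds=⊤  new=⊤  old=−  +wl: 0,1
  step 11. node 3  ⊔preds=⊤  new=⊤  old=−  +wl: 
  step 12. node 2  ⊔preds=⊤  new=⊤  stable
  step 13. node 0  ⊔preds=⊤  new=⊤  stable
  step 14. node 1  ⊔preds=⊤  new=⊤  old=+  +wl: 0,2,4
  step 15. node 0  ⊔preds=⊤  new=⊤  stable
  step 16. node 2  ⊔preds=⊤  new=⊤  stable
  step 17. node 4  ⊔preds=⊤  new=⊤  stable

Least fixpoint reached:
  node 0: ⊤
  node 1: ⊤
  node 2: ⊤
  node 3: ⊤
  node 4: ⊤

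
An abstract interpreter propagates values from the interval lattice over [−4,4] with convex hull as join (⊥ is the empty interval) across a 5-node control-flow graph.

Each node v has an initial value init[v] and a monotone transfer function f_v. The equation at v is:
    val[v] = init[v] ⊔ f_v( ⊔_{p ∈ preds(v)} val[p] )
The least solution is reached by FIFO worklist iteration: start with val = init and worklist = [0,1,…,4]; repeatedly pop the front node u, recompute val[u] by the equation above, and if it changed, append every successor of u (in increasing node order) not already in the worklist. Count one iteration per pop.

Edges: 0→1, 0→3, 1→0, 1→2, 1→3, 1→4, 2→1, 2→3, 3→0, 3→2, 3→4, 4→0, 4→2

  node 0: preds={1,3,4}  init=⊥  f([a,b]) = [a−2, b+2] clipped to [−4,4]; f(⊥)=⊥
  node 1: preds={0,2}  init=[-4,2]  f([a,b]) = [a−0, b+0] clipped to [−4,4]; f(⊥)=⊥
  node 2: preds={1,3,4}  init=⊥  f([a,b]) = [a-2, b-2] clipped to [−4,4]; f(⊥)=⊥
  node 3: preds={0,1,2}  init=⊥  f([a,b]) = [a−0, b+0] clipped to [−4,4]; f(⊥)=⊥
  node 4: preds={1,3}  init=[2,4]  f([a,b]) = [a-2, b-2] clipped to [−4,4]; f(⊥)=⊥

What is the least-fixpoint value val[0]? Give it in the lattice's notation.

Iteration log — 8 steps:
  step 1. node 0  ⊔preds=[-4,4]  new=[-4,4]  old=⊥  +wl: 
  step 2. node 1  ⊔preds=[-4,4]  new=[-4,4]  old=[-4,2]  +wl: 0
  step 3. node 2  ⊔preds=[-4,4]  new=[-4,2]  old=⊥  +wl: 1
  step 4. node 3  ⊔preds=[-4,4]  new=[-4,4]  old=⊥  +wl: 2
  step 5. node 4  ⊔preds=[-4,4]  new=[-4,4]  old=[2,4]  +wl: 
  step 6. node 0  ⊔preds=[-4,4]  new=[-4,4]  stable
  step 7. node 1  ⊔preds=[-4,4]  new=[-4,4]  stable
  step 8. node 2  ⊔preds=[-4,4]  new=[-4,2]  stable

Least fixpoint reached:
  node 0: [-4,4]
  node 1: [-4,4]
  node 2: [-4,2]
  node 3: [-4,4]
  node 4: [-4,4]

[-4,4]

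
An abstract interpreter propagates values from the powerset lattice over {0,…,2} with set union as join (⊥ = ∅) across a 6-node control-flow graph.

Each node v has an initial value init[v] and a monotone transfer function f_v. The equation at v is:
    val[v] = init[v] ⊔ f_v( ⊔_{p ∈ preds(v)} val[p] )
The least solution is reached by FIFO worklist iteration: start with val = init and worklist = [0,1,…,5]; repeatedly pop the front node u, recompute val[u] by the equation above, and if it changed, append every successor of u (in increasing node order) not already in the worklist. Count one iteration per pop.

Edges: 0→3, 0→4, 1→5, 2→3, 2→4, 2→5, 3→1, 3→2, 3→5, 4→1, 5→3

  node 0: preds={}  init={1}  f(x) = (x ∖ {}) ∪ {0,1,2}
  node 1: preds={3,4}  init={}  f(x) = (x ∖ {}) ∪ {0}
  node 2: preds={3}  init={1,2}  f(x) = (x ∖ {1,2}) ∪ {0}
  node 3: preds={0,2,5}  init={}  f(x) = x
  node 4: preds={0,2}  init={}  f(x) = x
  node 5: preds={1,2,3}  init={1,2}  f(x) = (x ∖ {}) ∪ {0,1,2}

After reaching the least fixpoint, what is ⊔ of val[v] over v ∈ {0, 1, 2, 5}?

Iteration log — 10 steps:
  step 1. node 0  ⊔preds={}  new={0,1,2}  old={1}  +wl: 
  step 2. node 1  ⊔preds={}  new={0}  old={}  +wl: 
  step 3. node 2  ⊔preds={}  new={0,1,2}  old={1,2}  +wl: 
  step 4. node 3  ⊔preds={0,1,2}  new={0,1,2}  old={}  +wl: 1,2
  step 5. node 4  ⊔preds={0,1,2}  new={0,1,2}  old={}  +wl: 
  step 6. node 5  ⊔preds={0,1,2}  new={0,1,2}  old={1,2}  +wl: 3
  step 7. node 1  ⊔preds={0,1,2}  new={0,1,2}  old={0}  +wl: 5
  step 8. node 2  ⊔preds={0,1,2}  new={0,1,2}  stable
  step 9. node 3  ⊔preds={0,1,2}  new={0,1,2}  stable
  step 10. node 5  ⊔preds={0,1,2}  new={0,1,2}  stable

Least fixpoint reached:
  node 0: {0,1,2}
  node 1: {0,1,2}
  node 2: {0,1,2}
  node 3: {0,1,2}
  node 4: {0,1,2}
  node 5: {0,1,2}

{0,1,2}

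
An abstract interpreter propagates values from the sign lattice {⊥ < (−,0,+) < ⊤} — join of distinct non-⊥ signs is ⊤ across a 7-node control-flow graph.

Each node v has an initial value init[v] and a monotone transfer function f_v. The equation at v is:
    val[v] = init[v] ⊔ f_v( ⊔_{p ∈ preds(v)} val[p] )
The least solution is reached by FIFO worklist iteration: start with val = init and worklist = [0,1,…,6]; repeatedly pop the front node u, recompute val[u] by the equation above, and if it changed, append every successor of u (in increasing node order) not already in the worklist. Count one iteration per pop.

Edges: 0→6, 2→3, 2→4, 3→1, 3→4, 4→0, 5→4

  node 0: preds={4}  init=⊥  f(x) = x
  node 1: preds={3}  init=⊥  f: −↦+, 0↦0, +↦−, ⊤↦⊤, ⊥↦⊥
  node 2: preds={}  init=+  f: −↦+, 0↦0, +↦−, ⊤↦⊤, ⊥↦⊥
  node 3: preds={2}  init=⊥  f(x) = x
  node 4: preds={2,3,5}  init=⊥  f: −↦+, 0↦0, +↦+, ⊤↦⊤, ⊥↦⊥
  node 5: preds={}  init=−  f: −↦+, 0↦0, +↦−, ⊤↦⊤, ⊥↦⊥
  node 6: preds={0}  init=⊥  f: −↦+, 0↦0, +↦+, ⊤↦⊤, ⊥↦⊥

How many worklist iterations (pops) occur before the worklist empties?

10

Worklist (10 pops):
  #1 pop 0: in=⊥ → ⊥ (no change)
  #2 pop 1: in=⊥ → ⊥ (no change)
  #3 pop 2: in=⊥ → + (no change)
  #4 pop 3: in=+ → + (was ⊥); enqueue [1]
  #5 pop 4: in=⊤ → ⊤ (was ⊥); enqueue [0]
  #6 pop 5: in=⊥ → − (no change)
  #7 pop 6: in=⊥ → ⊥ (no change)
  #8 pop 1: in=+ → − (was ⊥); enqueue []
  #9 pop 0: in=⊤ → ⊤ (was ⊥); enqueue [6]
  #10 pop 6: in=⊤ → ⊤ (was ⊥); enqueue []

Fixpoint:
  val[0] = ⊤
  val[1] = −
  val[2] = +
  val[3] = +
  val[4] = ⊤
  val[5] = −
  val[6] = ⊤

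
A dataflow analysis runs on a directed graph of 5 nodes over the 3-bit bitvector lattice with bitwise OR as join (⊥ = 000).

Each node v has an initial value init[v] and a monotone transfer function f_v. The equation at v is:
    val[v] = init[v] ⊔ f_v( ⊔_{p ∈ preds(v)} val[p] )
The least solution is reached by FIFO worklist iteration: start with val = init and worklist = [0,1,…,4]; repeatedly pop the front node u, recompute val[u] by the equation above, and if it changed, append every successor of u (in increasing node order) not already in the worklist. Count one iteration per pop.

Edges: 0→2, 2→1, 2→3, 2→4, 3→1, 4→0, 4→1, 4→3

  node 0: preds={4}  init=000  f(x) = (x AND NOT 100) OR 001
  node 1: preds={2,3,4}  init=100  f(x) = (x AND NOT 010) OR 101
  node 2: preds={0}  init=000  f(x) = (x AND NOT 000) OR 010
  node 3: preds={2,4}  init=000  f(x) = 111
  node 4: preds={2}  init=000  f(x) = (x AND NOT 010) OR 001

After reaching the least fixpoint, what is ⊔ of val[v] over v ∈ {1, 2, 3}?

111

Worklist (8 pops):
  #1 pop 0: in=000 → 001 (was 000); enqueue []
  #2 pop 1: in=000 → 101 (was 100); enqueue []
  #3 pop 2: in=001 → 011 (was 000); enqueue [1]
  #4 pop 3: in=011 → 111 (was 000); enqueue []
  #5 pop 4: in=011 → 001 (was 000); enqueue [0,3]
  #6 pop 1: in=111 → 101 (no change)
  #7 pop 0: in=001 → 001 (no change)
  #8 pop 3: in=011 → 111 (no change)

Fixpoint:
  val[0] = 001
  val[1] = 101
  val[2] = 011
  val[3] = 111
  val[4] = 001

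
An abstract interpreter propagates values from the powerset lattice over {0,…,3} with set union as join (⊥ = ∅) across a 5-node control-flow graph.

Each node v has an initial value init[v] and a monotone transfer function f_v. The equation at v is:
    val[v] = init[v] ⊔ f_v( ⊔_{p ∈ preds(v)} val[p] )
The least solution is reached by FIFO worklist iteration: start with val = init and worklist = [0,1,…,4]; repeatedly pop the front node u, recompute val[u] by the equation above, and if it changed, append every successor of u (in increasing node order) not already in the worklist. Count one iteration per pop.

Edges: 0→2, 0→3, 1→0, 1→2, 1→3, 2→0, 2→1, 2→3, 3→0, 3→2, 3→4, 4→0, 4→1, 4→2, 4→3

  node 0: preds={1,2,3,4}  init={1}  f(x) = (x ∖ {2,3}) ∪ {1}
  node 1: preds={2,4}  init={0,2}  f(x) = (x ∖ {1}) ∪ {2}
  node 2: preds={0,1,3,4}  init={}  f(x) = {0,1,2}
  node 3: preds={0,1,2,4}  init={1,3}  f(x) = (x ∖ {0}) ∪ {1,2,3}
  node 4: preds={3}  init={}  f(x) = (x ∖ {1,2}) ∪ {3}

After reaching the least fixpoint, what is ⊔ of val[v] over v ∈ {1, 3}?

{0,1,2,3}

Iteration log — 10 steps:
  step 1. node 0  ⊔preds={0,1,2,3}  new={0,1}  old={1}  +wl: 
  step 2. node 1  ⊔preds={}  new={0,2}  stable
  step 3. node 2  ⊔preds={0,1,2,3}  new={0,1,2}  old={}  +wl: 0,1
  step 4. node 3  ⊔preds={0,1,2}  new={1,2,3}  old={1,3}  +wl: 2
  step 5. node 4  ⊔preds={1,2,3}  new={3}  old={}  +wl: 3
  step 6. node 0  ⊔preds={0,1,2,3}  new={0,1}  stable
  step 7. node 1  ⊔preds={0,1,2,3}  new={0,2,3}  old={0,2}  +wl: 0
  step 8. node 2  ⊔preds={0,1,2,3}  new={0,1,2}  stable
  step 9. node 3  ⊔preds={0,1,2,3}  new={1,2,3}  stable
  step 10. node 0  ⊔preds={0,1,2,3}  new={0,1}  stable

Least fixpoint reached:
  node 0: {0,1}
  node 1: {0,2,3}
  node 2: {0,1,2}
  node 3: {1,2,3}
  node 4: {3}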